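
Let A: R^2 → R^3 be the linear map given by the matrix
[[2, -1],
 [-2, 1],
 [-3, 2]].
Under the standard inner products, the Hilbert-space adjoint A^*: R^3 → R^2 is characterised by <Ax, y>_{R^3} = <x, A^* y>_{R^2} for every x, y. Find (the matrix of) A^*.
A^* = A^T =
[[2, -2, -3],
 [-1, 1, 2]]

For real matrices with standard dot products, the defining identity <Ax, y> = <x, A^* y> gives (Ax)^T y = x^T (A^*) y, i.e. x^T A^T y = x^T (A^*) y. Since this holds for all x, y, we must have A^* = A^T. Therefore
A^* =
[[2, -2, -3],
 [-1, 1, 2]].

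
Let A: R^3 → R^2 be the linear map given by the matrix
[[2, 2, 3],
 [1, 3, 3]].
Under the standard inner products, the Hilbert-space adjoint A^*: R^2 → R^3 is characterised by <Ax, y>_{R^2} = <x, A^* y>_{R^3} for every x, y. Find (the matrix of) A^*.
A^* = A^T =
[[2, 1],
 [2, 3],
 [3, 3]]

For real matrices with standard dot products, the defining identity <Ax, y> = <x, A^* y> gives (Ax)^T y = x^T (A^*) y, i.e. x^T A^T y = x^T (A^*) y. Since this holds for all x, y, we must have A^* = A^T. Therefore
A^* =
[[2, 1],
 [2, 3],
 [3, 3]].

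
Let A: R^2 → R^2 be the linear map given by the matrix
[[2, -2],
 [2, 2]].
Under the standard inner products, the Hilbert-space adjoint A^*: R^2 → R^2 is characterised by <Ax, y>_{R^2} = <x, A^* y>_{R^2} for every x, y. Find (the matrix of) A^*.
A^* = A^T =
[[2, 2],
 [-2, 2]]

For real matrices with standard dot products, the defining identity <Ax, y> = <x, A^* y> gives (Ax)^T y = x^T (A^*) y, i.e. x^T A^T y = x^T (A^*) y. Since this holds for all x, y, we must have A^* = A^T. Therefore
A^* =
[[2, 2],
 [-2, 2]].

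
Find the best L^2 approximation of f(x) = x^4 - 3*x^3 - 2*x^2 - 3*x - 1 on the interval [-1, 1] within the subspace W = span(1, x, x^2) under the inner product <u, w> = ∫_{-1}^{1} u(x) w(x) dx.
g(x) = -8*x^2/7 - 24*x/5 - 38/35

The best approximation g ∈ W is the orthogonal projection of f onto W. Writing g = a_0 + a_1 x + a_2 x^2, the coefficients solve the normal equations G · a = b where
  G_{ij} = <φ_i, φ_j> and b_i = <f, φ_i>, with φ_0 = 1, φ_1 = x, φ_2 = x^2.
G =
  [2, 0, 2/3]
  [0, 2/3, 0]
  [2/3, 0, 2/5],
b = (-44/15, -16/5, -124/105).
Solving gives a_0 = -38/35, a_1 = -24/5, a_2 = -8/7, so
  g(x) = -8*x^2/7 - 24*x/5 - 38/35.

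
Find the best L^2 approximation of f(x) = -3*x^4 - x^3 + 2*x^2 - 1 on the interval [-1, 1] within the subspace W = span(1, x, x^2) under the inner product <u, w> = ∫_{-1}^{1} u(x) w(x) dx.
g(x) = -4*x^2/7 - 3*x/5 - 26/35

The best approximation g ∈ W is the orthogonal projection of f onto W. Writing g = a_0 + a_1 x + a_2 x^2, the coefficients solve the normal equations G · a = b where
  G_{ij} = <φ_i, φ_j> and b_i = <f, φ_i>, with φ_0 = 1, φ_1 = x, φ_2 = x^2.
G =
  [2, 0, 2/3]
  [0, 2/3, 0]
  [2/3, 0, 2/5],
b = (-28/15, -2/5, -76/105).
Solving gives a_0 = -26/35, a_1 = -3/5, a_2 = -4/7, so
  g(x) = -4*x^2/7 - 3*x/5 - 26/35.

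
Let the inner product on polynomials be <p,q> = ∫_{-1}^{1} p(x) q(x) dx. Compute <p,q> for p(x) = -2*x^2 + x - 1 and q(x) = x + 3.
<p,q> = -28/3

Expand the product: p(x)·q(x) = -2*x^3 - 5*x^2 + 2*x - 3.
∫_{-1}^{1} of each monomial x^k gives [2/(k+1) if k even, 0 if k odd]. Integrating term-by-term (or equivalently evaluating the antiderivative F(x) = -x^4/2 - 5*x^3/3 + x^2 - 3*x at the endpoints):
  F(1) − F(−1) = -25/6 − (31/6) = -28/3.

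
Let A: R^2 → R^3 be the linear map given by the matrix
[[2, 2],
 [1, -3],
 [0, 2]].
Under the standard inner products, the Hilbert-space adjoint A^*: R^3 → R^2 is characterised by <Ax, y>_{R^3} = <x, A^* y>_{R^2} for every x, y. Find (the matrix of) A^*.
A^* = A^T =
[[2, 1, 0],
 [2, -3, 2]]

For real matrices with standard dot products, the defining identity <Ax, y> = <x, A^* y> gives (Ax)^T y = x^T (A^*) y, i.e. x^T A^T y = x^T (A^*) y. Since this holds for all x, y, we must have A^* = A^T. Therefore
A^* =
[[2, 1, 0],
 [2, -3, 2]].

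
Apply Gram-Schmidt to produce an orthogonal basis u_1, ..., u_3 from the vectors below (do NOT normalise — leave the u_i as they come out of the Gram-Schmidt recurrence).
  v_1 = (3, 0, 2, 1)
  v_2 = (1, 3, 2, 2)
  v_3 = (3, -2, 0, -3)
Orthogonal basis:
  u_1 = (3, 0, 2, 1)
  u_2 = (-13/14, 3, 5/7, 19/14)
  u_3 = (14/19, 22/19, -2/19, -2)

Apply the Gram-Schmidt recurrence
  u_1 = v_1
  u_i = v_i − Σ_{j<i} ((v_i · u_j) / (u_j · u_j)) · u_j.

Step by step this gives:
  u_1 = (3, 0, 2, 1)
  u_2 = (-13/14, 3, 5/7, 19/14)
  u_3 = (14/19, 22/19, -2/19, -2)

Orthogonality check:
  u_2 · u_1 = 0 (should be 0)
  u_3 · u_1 = 0 (should be 0)
  u_3 · u_2 = 0 (should be 0)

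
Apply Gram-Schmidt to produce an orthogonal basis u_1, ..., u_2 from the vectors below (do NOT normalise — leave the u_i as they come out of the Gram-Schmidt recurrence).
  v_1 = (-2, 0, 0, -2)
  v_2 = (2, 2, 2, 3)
Orthogonal basis:
  u_1 = (-2, 0, 0, -2)
  u_2 = (-1/2, 2, 2, 1/2)

Apply the Gram-Schmidt recurrence
  u_1 = v_1
  u_i = v_i − Σ_{j<i} ((v_i · u_j) / (u_j · u_j)) · u_j.

Step by step this gives:
  u_1 = (-2, 0, 0, -2)
  u_2 = (-1/2, 2, 2, 1/2)

Orthogonality check:
  u_2 · u_1 = 0 (should be 0)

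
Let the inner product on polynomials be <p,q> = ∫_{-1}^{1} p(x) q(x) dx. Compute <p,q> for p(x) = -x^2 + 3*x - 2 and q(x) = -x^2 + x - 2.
<p,q> = 196/15

Expand the product: p(x)·q(x) = x^4 - 4*x^3 + 7*x^2 - 8*x + 4.
∫_{-1}^{1} of each monomial x^k gives [2/(k+1) if k even, 0 if k odd]. Integrating term-by-term (or equivalently evaluating the antiderivative F(x) = x^5/5 - x^4 + 7*x^3/3 - 4*x^2 + 4*x at the endpoints):
  F(1) − F(−1) = 23/15 − (-173/15) = 196/15.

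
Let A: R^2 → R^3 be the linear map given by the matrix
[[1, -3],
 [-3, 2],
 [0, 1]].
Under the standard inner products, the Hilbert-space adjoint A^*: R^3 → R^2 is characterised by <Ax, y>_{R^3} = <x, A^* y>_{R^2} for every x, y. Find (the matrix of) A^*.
A^* = A^T =
[[1, -3, 0],
 [-3, 2, 1]]

For real matrices with standard dot products, the defining identity <Ax, y> = <x, A^* y> gives (Ax)^T y = x^T (A^*) y, i.e. x^T A^T y = x^T (A^*) y. Since this holds for all x, y, we must have A^* = A^T. Therefore
A^* =
[[1, -3, 0],
 [-3, 2, 1]].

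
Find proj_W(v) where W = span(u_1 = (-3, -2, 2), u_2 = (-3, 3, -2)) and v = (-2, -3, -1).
proj_W(v) = (-636/373, -459/373, 452/373)

Set up U = [u_1 | ... | u_2] ∈ R^(3×2). The projector onto W = col(U) is P = U (U^T U)^(-1) U^T.
Compute U^T U =
  [17, -1]
  [-1, 22],
and U^T v = (10, -1).
Solve U^T U · c = U^T v for the coefficients: c = (219/373, -7/373). The projection is proj_W(v) = U c.
Check: (v - proj_W(v)) · u_1 = 0  (should be 0).
Check: (v - proj_W(v)) · u_2 = 0  (should be 0).
Result: proj_W(v) = (-636/373, -459/373, 452/373).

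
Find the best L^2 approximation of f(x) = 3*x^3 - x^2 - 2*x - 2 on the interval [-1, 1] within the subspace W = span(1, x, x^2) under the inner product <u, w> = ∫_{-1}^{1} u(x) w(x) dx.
g(x) = -x^2 - x/5 - 2

The best approximation g ∈ W is the orthogonal projection of f onto W. Writing g = a_0 + a_1 x + a_2 x^2, the coefficients solve the normal equations G · a = b where
  G_{ij} = <φ_i, φ_j> and b_i = <f, φ_i>, with φ_0 = 1, φ_1 = x, φ_2 = x^2.
G =
  [2, 0, 2/3]
  [0, 2/3, 0]
  [2/3, 0, 2/5],
b = (-14/3, -2/15, -26/15).
Solving gives a_0 = -2, a_1 = -1/5, a_2 = -1, so
  g(x) = -x^2 - x/5 - 2.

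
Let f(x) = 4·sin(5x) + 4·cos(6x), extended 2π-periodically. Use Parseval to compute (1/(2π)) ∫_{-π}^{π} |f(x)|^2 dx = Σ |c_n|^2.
Σ |c_n|^2 = 16

Expand |f|^2 and use orthogonality of {sin(nx), cos(mx)} on [-π, π]:
  ∫_{-π}^{π} sin(nx)^2 dx = π, ∫ cos(mx)^2 dx = π, and cross terms integrate to 0.
So ∫_{-π}^{π} f(x)^2 dx = 4^2 · π + 4^2 · π = (16 + 16)π.
Divide by 2π: (16 + 16)/2 = 16.
By Parseval, this equals Σ |c_n|^2.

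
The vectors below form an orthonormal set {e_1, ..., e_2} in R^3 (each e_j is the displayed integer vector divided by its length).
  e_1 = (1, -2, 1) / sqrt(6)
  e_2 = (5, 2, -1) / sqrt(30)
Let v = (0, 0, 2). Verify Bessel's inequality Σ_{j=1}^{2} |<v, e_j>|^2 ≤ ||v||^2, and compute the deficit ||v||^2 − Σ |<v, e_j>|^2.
Σ |<v, e_j>|^2 = 4/5; ||v||^2 = 4; deficit = 16/5

Write each e_j = u_j / sqrt(<u_j, u_j>) where u_j is the displayed integer vector. Then <v, e_j> = <v, u_j> / sqrt(<u_j, u_j>), so |<v, e_j>|^2 = <v, u_j>^2 / <u_j, u_j>.
Coefficients: <v, e_1> = 2/sqrt(6), <v, e_2> = -2/sqrt(30).
Square and sum: Σ |<v, e_j>|^2 = 4/5.
Compute ||v||^2 = v·v = 4.
Deficit = 4 − 4/5 = 16/5 ≥ 0, confirming Bessel's inequality. (The deficit equals ||v − Σ <v,e_j> e_j||^2, the squared distance from v to span{e_j}.)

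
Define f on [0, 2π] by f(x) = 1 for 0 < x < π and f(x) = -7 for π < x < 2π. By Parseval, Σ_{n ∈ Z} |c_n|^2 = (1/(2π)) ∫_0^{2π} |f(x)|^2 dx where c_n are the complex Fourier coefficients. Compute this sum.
Σ |c_n|^2 = 25

Parseval equates the L^2 energy of f (normalised by 1/(2π)) with the ℓ^2 sum of its Fourier coefficients: (1/(2π)) ∫_0^{2π} |f|^2 = Σ |c_n|^2.
Compute the left side: (1/(2π)) [∫_0^π 1^2 dx + ∫_π^{2π} (-7)^2 dx] = (1/(2π)) · (1π + 49π) = (1 + 49)/2 = 25.
So Σ_{n ∈ Z} |c_n|^2 = 25.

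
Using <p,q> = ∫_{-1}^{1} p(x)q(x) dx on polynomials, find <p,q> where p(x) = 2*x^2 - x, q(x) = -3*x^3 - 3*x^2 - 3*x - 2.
<p,q> = -28/15

Expand the product: p(x)·q(x) = -6*x^5 - 3*x^4 - 3*x^3 - x^2 + 2*x.
∫_{-1}^{1} of each monomial x^k gives [2/(k+1) if k even, 0 if k odd]. Integrating term-by-term (or equivalently evaluating the antiderivative F(x) = -x^6 - 3*x^5/5 - 3*x^4/4 - x^3/3 + x^2 at the endpoints):
  F(1) − F(−1) = -101/60 − (11/60) = -28/15.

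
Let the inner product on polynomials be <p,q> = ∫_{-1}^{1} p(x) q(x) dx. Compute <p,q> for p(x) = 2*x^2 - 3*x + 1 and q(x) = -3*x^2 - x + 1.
<p,q> = 14/15

Expand the product: p(x)·q(x) = -6*x^4 + 7*x^3 + 2*x^2 - 4*x + 1.
∫_{-1}^{1} of each monomial x^k gives [2/(k+1) if k even, 0 if k odd]. Integrating term-by-term (or equivalently evaluating the antiderivative F(x) = -6*x^5/5 + 7*x^4/4 + 2*x^3/3 - 2*x^2 + x at the endpoints):
  F(1) − F(−1) = 13/60 − (-43/60) = 14/15.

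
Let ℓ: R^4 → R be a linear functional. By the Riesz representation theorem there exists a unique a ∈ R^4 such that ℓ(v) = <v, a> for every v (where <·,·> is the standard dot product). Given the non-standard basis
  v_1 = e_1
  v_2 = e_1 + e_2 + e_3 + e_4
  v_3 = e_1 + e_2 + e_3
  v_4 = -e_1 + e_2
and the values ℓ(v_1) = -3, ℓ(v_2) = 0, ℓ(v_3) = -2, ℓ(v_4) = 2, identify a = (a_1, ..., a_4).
a = (-3, -1, 2, 2)

Write a = (a_1, ..., a_4) in the standard basis. For each basis vector v_i, ℓ(v_i) = <v_i, a> is a linear equation in the a_j's. Collect the n equations into a matrix system V a = ℓ, where row i of V is v_i (expressed in the standard basis). Since V is invertible (lower-triangular with 1s on the diagonal, up to permutation), solve by back-substitution:
  V =
[[1, 0, 0, 0],
 [1, 1, 1, 1],
 [1, 1, 1, 0],
 [-1, 1, 0, 0]]
  V a = (-3, 0, -2, 2)
Solving gives a = (-3, -1, 2, 2).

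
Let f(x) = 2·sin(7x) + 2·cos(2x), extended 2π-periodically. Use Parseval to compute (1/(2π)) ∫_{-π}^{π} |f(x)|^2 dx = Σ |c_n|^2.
Σ |c_n|^2 = 4

Expand |f|^2 and use orthogonality of {sin(nx), cos(mx)} on [-π, π]:
  ∫_{-π}^{π} sin(nx)^2 dx = π, ∫ cos(mx)^2 dx = π, and cross terms integrate to 0.
So ∫_{-π}^{π} f(x)^2 dx = 2^2 · π + 2^2 · π = (4 + 4)π.
Divide by 2π: (4 + 4)/2 = 4.
By Parseval, this equals Σ |c_n|^2.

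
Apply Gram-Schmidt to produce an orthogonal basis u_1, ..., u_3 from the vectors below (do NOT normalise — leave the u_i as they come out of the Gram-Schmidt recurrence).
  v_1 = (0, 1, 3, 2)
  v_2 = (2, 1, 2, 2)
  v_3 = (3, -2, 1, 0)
Orthogonal basis:
  u_1 = (0, 1, 3, 2)
  u_2 = (2, 3/14, -5/14, 3/7)
  u_3 = (37/61, -142/61, 74/61, -40/61)

Apply the Gram-Schmidt recurrence
  u_1 = v_1
  u_i = v_i − Σ_{j<i} ((v_i · u_j) / (u_j · u_j)) · u_j.

Step by step this gives:
  u_1 = (0, 1, 3, 2)
  u_2 = (2, 3/14, -5/14, 3/7)
  u_3 = (37/61, -142/61, 74/61, -40/61)

Orthogonality check:
  u_2 · u_1 = 0 (should be 0)
  u_3 · u_1 = 0 (should be 0)
  u_3 · u_2 = 0 (should be 0)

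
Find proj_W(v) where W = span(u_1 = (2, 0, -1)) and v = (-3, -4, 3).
proj_W(v) = (-18/5, 0, 9/5)

Set up U = [u_1 | ... | u_1] ∈ R^(3×1). The projector onto W = col(U) is P = U (U^T U)^(-1) U^T.
Compute U^T U =
  [5],
and U^T v = (-9).
Solve U^T U · c = U^T v for the coefficients: c = (-9/5). The projection is proj_W(v) = U c.
Check: (v - proj_W(v)) · u_1 = 0  (should be 0).
Result: proj_W(v) = (-18/5, 0, 9/5).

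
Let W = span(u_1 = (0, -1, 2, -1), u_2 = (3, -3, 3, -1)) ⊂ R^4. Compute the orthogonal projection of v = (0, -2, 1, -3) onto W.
proj_W(v) = (3/34, -41/34, 79/34, -39/34)

Set up U = [u_1 | ... | u_2] ∈ R^(4×2). The projector onto W = col(U) is P = U (U^T U)^(-1) U^T.
Compute U^T U =
  [6, 10]
  [10, 28],
and U^T v = (7, 12).
Solve U^T U · c = U^T v for the coefficients: c = (19/17, 1/34). The projection is proj_W(v) = U c.
Check: (v - proj_W(v)) · u_1 = 0  (should be 0).
Check: (v - proj_W(v)) · u_2 = 0  (should be 0).
Result: proj_W(v) = (3/34, -41/34, 79/34, -39/34).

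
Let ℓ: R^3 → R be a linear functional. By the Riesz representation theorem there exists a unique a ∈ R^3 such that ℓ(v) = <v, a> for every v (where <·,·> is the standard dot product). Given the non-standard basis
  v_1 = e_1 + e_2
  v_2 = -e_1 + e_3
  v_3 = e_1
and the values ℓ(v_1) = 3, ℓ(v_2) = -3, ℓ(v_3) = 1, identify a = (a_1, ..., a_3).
a = (1, 2, -2)

Write a = (a_1, ..., a_3) in the standard basis. For each basis vector v_i, ℓ(v_i) = <v_i, a> is a linear equation in the a_j's. Collect the n equations into a matrix system V a = ℓ, where row i of V is v_i (expressed in the standard basis). Since V is invertible (lower-triangular with 1s on the diagonal, up to permutation), solve by back-substitution:
  V =
[[1, 1, 0],
 [-1, 0, 1],
 [1, 0, 0]]
  V a = (3, -3, 1)
Solving gives a = (1, 2, -2).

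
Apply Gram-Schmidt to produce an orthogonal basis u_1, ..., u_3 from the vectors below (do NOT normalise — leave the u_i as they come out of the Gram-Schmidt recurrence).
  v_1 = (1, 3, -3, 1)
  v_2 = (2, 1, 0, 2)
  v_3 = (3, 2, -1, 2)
Orthogonal basis:
  u_1 = (1, 3, -3, 1)
  u_2 = (33/20, -1/20, 21/20, 33/20)
  u_3 = (67/131, -6/131, -5/131, -64/131)

Apply the Gram-Schmidt recurrence
  u_1 = v_1
  u_i = v_i − Σ_{j<i} ((v_i · u_j) / (u_j · u_j)) · u_j.

Step by step this gives:
  u_1 = (1, 3, -3, 1)
  u_2 = (33/20, -1/20, 21/20, 33/20)
  u_3 = (67/131, -6/131, -5/131, -64/131)

Orthogonality check:
  u_2 · u_1 = 0 (should be 0)
  u_3 · u_1 = 0 (should be 0)
  u_3 · u_2 = 0 (should be 0)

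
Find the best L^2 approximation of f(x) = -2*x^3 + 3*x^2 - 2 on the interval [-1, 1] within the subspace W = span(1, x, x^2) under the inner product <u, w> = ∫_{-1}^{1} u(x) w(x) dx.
g(x) = 3*x^2 - 6*x/5 - 2

The best approximation g ∈ W is the orthogonal projection of f onto W. Writing g = a_0 + a_1 x + a_2 x^2, the coefficients solve the normal equations G · a = b where
  G_{ij} = <φ_i, φ_j> and b_i = <f, φ_i>, with φ_0 = 1, φ_1 = x, φ_2 = x^2.
G =
  [2, 0, 2/3]
  [0, 2/3, 0]
  [2/3, 0, 2/5],
b = (-2, -4/5, -2/15).
Solving gives a_0 = -2, a_1 = -6/5, a_2 = 3, so
  g(x) = 3*x^2 - 6*x/5 - 2.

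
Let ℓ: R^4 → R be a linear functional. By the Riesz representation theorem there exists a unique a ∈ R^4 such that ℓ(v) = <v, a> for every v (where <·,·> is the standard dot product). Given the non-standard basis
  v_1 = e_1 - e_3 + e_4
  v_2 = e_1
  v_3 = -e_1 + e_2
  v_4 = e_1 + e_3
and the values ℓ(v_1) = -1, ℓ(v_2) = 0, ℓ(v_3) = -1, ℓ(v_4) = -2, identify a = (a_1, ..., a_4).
a = (0, -1, -2, -3)

Write a = (a_1, ..., a_4) in the standard basis. For each basis vector v_i, ℓ(v_i) = <v_i, a> is a linear equation in the a_j's. Collect the n equations into a matrix system V a = ℓ, where row i of V is v_i (expressed in the standard basis). Since V is invertible (lower-triangular with 1s on the diagonal, up to permutation), solve by back-substitution:
  V =
[[1, 0, -1, 1],
 [1, 0, 0, 0],
 [-1, 1, 0, 0],
 [1, 0, 1, 0]]
  V a = (-1, 0, -1, -2)
Solving gives a = (0, -1, -2, -3).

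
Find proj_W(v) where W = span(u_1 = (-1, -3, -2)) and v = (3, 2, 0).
proj_W(v) = (9/14, 27/14, 9/7)

Set up U = [u_1 | ... | u_1] ∈ R^(3×1). The projector onto W = col(U) is P = U (U^T U)^(-1) U^T.
Compute U^T U =
  [14],
and U^T v = (-9).
Solve U^T U · c = U^T v for the coefficients: c = (-9/14). The projection is proj_W(v) = U c.
Check: (v - proj_W(v)) · u_1 = 0  (should be 0).
Result: proj_W(v) = (9/14, 27/14, 9/7).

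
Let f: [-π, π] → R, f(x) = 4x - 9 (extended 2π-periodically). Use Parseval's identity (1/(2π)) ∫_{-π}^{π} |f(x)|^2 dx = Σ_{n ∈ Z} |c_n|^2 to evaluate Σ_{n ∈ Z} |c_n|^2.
Σ |c_n|^2 = 16π^2/3 + 81

Expand and integrate term by term over [-π, π]:
  ∫ (4x)^2 dx = 16·(2π^3/3); ∫ 2·4·(-9)·x dx = 0 (odd integrand); ∫ (-9)^2 dx = 81·2π.
So (1/(2π)) ∫_{-π}^{π} (4x - 9)^2 dx = 16π^2/3 + 81 = 16π^2/3 + 81.
Parseval ⇒ Σ |c_n|^2 = 16π^2/3 + 81.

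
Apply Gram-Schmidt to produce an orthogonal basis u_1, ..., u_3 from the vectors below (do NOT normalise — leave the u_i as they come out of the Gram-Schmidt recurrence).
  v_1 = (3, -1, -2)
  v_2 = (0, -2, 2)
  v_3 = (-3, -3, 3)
Orthogonal basis:
  u_1 = (3, -1, -2)
  u_2 = (3/7, -15/7, 12/7)
  u_3 = (-1, -1, -1)

Apply the Gram-Schmidt recurrence
  u_1 = v_1
  u_i = v_i − Σ_{j<i} ((v_i · u_j) / (u_j · u_j)) · u_j.

Step by step this gives:
  u_1 = (3, -1, -2)
  u_2 = (3/7, -15/7, 12/7)
  u_3 = (-1, -1, -1)

Orthogonality check:
  u_2 · u_1 = 0 (should be 0)
  u_3 · u_1 = 0 (should be 0)
  u_3 · u_2 = 0 (should be 0)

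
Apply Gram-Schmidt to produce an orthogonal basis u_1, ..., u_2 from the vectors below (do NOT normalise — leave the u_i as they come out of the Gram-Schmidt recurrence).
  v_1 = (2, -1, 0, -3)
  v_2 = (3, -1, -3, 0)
Orthogonal basis:
  u_1 = (2, -1, 0, -3)
  u_2 = (2, -1/2, -3, 3/2)

Apply the Gram-Schmidt recurrence
  u_1 = v_1
  u_i = v_i − Σ_{j<i} ((v_i · u_j) / (u_j · u_j)) · u_j.

Step by step this gives:
  u_1 = (2, -1, 0, -3)
  u_2 = (2, -1/2, -3, 3/2)

Orthogonality check:
  u_2 · u_1 = 0 (should be 0)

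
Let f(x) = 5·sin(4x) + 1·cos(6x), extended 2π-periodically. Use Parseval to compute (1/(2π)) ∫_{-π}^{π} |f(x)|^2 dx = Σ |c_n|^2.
Σ |c_n|^2 = 13

Expand |f|^2 and use orthogonality of {sin(nx), cos(mx)} on [-π, π]:
  ∫_{-π}^{π} sin(nx)^2 dx = π, ∫ cos(mx)^2 dx = π, and cross terms integrate to 0.
So ∫_{-π}^{π} f(x)^2 dx = 5^2 · π + 1^2 · π = (25 + 1)π.
Divide by 2π: (25 + 1)/2 = 13.
By Parseval, this equals Σ |c_n|^2.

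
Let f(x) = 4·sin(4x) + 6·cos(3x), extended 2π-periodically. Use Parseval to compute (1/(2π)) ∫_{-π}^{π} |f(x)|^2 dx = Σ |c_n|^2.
Σ |c_n|^2 = 26

Expand |f|^2 and use orthogonality of {sin(nx), cos(mx)} on [-π, π]:
  ∫_{-π}^{π} sin(nx)^2 dx = π, ∫ cos(mx)^2 dx = π, and cross terms integrate to 0.
So ∫_{-π}^{π} f(x)^2 dx = 4^2 · π + 6^2 · π = (16 + 36)π.
Divide by 2π: (16 + 36)/2 = 26.
By Parseval, this equals Σ |c_n|^2.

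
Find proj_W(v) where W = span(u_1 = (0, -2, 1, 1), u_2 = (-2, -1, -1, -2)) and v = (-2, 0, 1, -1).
proj_W(v) = (-60/59, -40/59, -25/59, -55/59)

Set up U = [u_1 | ... | u_2] ∈ R^(4×2). The projector onto W = col(U) is P = U (U^T U)^(-1) U^T.
Compute U^T U =
  [6, -1]
  [-1, 10],
and U^T v = (0, 5).
Solve U^T U · c = U^T v for the coefficients: c = (5/59, 30/59). The projection is proj_W(v) = U c.
Check: (v - proj_W(v)) · u_1 = 0  (should be 0).
Check: (v - proj_W(v)) · u_2 = 0  (should be 0).
Result: proj_W(v) = (-60/59, -40/59, -25/59, -55/59).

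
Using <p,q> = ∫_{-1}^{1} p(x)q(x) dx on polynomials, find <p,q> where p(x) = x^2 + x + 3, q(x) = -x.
<p,q> = -2/3

Expand the product: p(x)·q(x) = -x^3 - x^2 - 3*x.
∫_{-1}^{1} of each monomial x^k gives [2/(k+1) if k even, 0 if k odd]. Integrating term-by-term (or equivalently evaluating the antiderivative F(x) = -x^4/4 - x^3/3 - 3*x^2/2 at the endpoints):
  F(1) − F(−1) = -25/12 − (-17/12) = -2/3.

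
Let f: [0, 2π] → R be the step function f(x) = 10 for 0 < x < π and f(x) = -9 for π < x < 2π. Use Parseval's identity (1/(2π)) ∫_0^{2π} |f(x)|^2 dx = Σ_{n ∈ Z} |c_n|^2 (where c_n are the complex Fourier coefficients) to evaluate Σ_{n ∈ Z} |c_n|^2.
Σ |c_n|^2 = 181/2

Parseval equates the L^2 energy of f (normalised by 1/(2π)) with the ℓ^2 sum of its Fourier coefficients: (1/(2π)) ∫_0^{2π} |f|^2 = Σ |c_n|^2.
Compute the left side: (1/(2π)) [∫_0^π 10^2 dx + ∫_π^{2π} (-9)^2 dx] = (1/(2π)) · (100π + 81π) = (100 + 81)/2 = 181/2.
So Σ_{n ∈ Z} |c_n|^2 = 181/2.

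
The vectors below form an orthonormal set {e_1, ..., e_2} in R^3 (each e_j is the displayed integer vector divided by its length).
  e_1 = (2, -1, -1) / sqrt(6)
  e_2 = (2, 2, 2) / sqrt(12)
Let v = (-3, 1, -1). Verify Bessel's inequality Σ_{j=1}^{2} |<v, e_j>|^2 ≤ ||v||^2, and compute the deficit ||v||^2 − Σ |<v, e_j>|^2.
Σ |<v, e_j>|^2 = 9; ||v||^2 = 11; deficit = 2

Write each e_j = u_j / sqrt(<u_j, u_j>) where u_j is the displayed integer vector. Then <v, e_j> = <v, u_j> / sqrt(<u_j, u_j>), so |<v, e_j>|^2 = <v, u_j>^2 / <u_j, u_j>.
Coefficients: <v, e_1> = -6/sqrt(6), <v, e_2> = -6/sqrt(12).
Square and sum: Σ |<v, e_j>|^2 = 9.
Compute ||v||^2 = v·v = 11.
Deficit = 11 − 9 = 2 ≥ 0, confirming Bessel's inequality. (The deficit equals ||v − Σ <v,e_j> e_j||^2, the squared distance from v to span{e_j}.)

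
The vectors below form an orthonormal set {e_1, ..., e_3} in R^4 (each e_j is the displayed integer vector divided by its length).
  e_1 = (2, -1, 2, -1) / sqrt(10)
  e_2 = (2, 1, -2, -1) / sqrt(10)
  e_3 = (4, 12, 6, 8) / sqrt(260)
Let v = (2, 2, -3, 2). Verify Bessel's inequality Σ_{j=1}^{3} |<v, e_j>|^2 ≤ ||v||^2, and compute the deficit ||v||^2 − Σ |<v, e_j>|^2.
Σ |<v, e_j>|^2 = 1109/65; ||v||^2 = 21; deficit = 256/65

Write each e_j = u_j / sqrt(<u_j, u_j>) where u_j is the displayed integer vector. Then <v, e_j> = <v, u_j> / sqrt(<u_j, u_j>), so |<v, e_j>|^2 = <v, u_j>^2 / <u_j, u_j>.
Coefficients: <v, e_1> = -6/sqrt(10), <v, e_2> = 10/sqrt(10), <v, e_3> = 30/sqrt(260).
Square and sum: Σ |<v, e_j>|^2 = 1109/65.
Compute ||v||^2 = v·v = 21.
Deficit = 21 − 1109/65 = 256/65 ≥ 0, confirming Bessel's inequality. (The deficit equals ||v − Σ <v,e_j> e_j||^2, the squared distance from v to span{e_j}.)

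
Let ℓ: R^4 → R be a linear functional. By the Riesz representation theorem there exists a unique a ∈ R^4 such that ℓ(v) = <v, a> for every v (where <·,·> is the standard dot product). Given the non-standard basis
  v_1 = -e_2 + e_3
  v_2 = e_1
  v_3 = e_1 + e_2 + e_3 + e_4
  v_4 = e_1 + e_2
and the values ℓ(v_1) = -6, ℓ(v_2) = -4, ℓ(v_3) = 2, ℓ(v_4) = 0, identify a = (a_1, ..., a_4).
a = (-4, 4, -2, 4)

Write a = (a_1, ..., a_4) in the standard basis. For each basis vector v_i, ℓ(v_i) = <v_i, a> is a linear equation in the a_j's. Collect the n equations into a matrix system V a = ℓ, where row i of V is v_i (expressed in the standard basis). Since V is invertible (lower-triangular with 1s on the diagonal, up to permutation), solve by back-substitution:
  V =
[[0, -1, 1, 0],
 [1, 0, 0, 0],
 [1, 1, 1, 1],
 [1, 1, 0, 0]]
  V a = (-6, -4, 2, 0)
Solving gives a = (-4, 4, -2, 4).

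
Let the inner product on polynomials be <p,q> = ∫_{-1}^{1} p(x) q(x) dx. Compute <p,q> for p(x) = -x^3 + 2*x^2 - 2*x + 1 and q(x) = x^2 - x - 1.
<p,q> = -2/15

Expand the product: p(x)·q(x) = -x^5 + 3*x^4 - 3*x^3 + x^2 + x - 1.
∫_{-1}^{1} of each monomial x^k gives [2/(k+1) if k even, 0 if k odd]. Integrating term-by-term (or equivalently evaluating the antiderivative F(x) = -x^6/6 + 3*x^5/5 - 3*x^4/4 + x^3/3 + x^2/2 - x at the endpoints):
  F(1) − F(−1) = -29/60 − (-7/20) = -2/15.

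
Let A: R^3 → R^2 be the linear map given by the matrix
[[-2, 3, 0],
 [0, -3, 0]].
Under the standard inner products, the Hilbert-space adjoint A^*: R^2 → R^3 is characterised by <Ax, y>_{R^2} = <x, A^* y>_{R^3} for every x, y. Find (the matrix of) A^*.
A^* = A^T =
[[-2, 0],
 [3, -3],
 [0, 0]]

For real matrices with standard dot products, the defining identity <Ax, y> = <x, A^* y> gives (Ax)^T y = x^T (A^*) y, i.e. x^T A^T y = x^T (A^*) y. Since this holds for all x, y, we must have A^* = A^T. Therefore
A^* =
[[-2, 0],
 [3, -3],
 [0, 0]].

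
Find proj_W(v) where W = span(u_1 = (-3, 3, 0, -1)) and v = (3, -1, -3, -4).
proj_W(v) = (24/19, -24/19, 0, 8/19)

Set up U = [u_1 | ... | u_1] ∈ R^(4×1). The projector onto W = col(U) is P = U (U^T U)^(-1) U^T.
Compute U^T U =
  [19],
and U^T v = (-8).
Solve U^T U · c = U^T v for the coefficients: c = (-8/19). The projection is proj_W(v) = U c.
Check: (v - proj_W(v)) · u_1 = 0  (should be 0).
Result: proj_W(v) = (24/19, -24/19, 0, 8/19).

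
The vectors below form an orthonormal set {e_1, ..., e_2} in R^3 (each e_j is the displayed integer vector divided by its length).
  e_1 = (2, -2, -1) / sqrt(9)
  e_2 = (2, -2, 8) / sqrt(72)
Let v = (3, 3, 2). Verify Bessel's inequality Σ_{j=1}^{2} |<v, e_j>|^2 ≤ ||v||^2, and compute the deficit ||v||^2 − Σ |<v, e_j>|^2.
Σ |<v, e_j>|^2 = 4; ||v||^2 = 22; deficit = 18

Write each e_j = u_j / sqrt(<u_j, u_j>) where u_j is the displayed integer vector. Then <v, e_j> = <v, u_j> / sqrt(<u_j, u_j>), so |<v, e_j>|^2 = <v, u_j>^2 / <u_j, u_j>.
Coefficients: <v, e_1> = -2/sqrt(9), <v, e_2> = 16/sqrt(72).
Square and sum: Σ |<v, e_j>|^2 = 4.
Compute ||v||^2 = v·v = 22.
Deficit = 22 − 4 = 18 ≥ 0, confirming Bessel's inequality. (The deficit equals ||v − Σ <v,e_j> e_j||^2, the squared distance from v to span{e_j}.)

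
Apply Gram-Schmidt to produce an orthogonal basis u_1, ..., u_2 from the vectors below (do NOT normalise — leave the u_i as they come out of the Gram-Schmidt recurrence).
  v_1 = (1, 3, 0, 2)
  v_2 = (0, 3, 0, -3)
Orthogonal basis:
  u_1 = (1, 3, 0, 2)
  u_2 = (-3/14, 33/14, 0, -24/7)

Apply the Gram-Schmidt recurrence
  u_1 = v_1
  u_i = v_i − Σ_{j<i} ((v_i · u_j) / (u_j · u_j)) · u_j.

Step by step this gives:
  u_1 = (1, 3, 0, 2)
  u_2 = (-3/14, 33/14, 0, -24/7)

Orthogonality check:
  u_2 · u_1 = 0 (should be 0)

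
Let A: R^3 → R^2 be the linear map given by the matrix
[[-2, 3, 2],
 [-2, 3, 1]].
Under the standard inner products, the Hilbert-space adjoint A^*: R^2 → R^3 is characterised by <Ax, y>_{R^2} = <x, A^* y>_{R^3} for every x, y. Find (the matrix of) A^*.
A^* = A^T =
[[-2, -2],
 [3, 3],
 [2, 1]]

For real matrices with standard dot products, the defining identity <Ax, y> = <x, A^* y> gives (Ax)^T y = x^T (A^*) y, i.e. x^T A^T y = x^T (A^*) y. Since this holds for all x, y, we must have A^* = A^T. Therefore
A^* =
[[-2, -2],
 [3, 3],
 [2, 1]].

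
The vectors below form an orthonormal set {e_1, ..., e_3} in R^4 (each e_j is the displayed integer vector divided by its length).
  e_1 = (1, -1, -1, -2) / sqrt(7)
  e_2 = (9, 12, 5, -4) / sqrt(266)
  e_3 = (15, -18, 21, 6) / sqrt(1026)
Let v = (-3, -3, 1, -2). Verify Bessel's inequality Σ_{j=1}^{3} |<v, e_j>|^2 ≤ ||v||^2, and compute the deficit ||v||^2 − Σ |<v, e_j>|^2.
Σ |<v, e_j>|^2 = 11; ||v||^2 = 23; deficit = 12

Write each e_j = u_j / sqrt(<u_j, u_j>) where u_j is the displayed integer vector. Then <v, e_j> = <v, u_j> / sqrt(<u_j, u_j>), so |<v, e_j>|^2 = <v, u_j>^2 / <u_j, u_j>.
Coefficients: <v, e_1> = 3/sqrt(7), <v, e_2> = -50/sqrt(266), <v, e_3> = 18/sqrt(1026).
Square and sum: Σ |<v, e_j>|^2 = 11.
Compute ||v||^2 = v·v = 23.
Deficit = 23 − 11 = 12 ≥ 0, confirming Bessel's inequality. (The deficit equals ||v − Σ <v,e_j> e_j||^2, the squared distance from v to span{e_j}.)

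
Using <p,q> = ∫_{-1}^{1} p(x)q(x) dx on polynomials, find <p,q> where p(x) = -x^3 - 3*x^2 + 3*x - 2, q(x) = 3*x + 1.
<p,q> = -6/5

Expand the product: p(x)·q(x) = -3*x^4 - 10*x^3 + 6*x^2 - 3*x - 2.
∫_{-1}^{1} of each monomial x^k gives [2/(k+1) if k even, 0 if k odd]. Integrating term-by-term (or equivalently evaluating the antiderivative F(x) = -3*x^5/5 - 5*x^4/2 + 2*x^3 - 3*x^2/2 - 2*x at the endpoints):
  F(1) − F(−1) = -23/5 − (-17/5) = -6/5.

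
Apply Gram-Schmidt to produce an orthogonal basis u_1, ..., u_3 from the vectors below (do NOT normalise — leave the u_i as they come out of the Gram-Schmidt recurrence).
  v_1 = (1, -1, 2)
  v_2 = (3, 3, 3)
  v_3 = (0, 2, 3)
Orthogonal basis:
  u_1 = (1, -1, 2)
  u_2 = (2, 4, 1)
  u_3 = (-12/7, 4/7, 8/7)

Apply the Gram-Schmidt recurrence
  u_1 = v_1
  u_i = v_i − Σ_{j<i} ((v_i · u_j) / (u_j · u_j)) · u_j.

Step by step this gives:
  u_1 = (1, -1, 2)
  u_2 = (2, 4, 1)
  u_3 = (-12/7, 4/7, 8/7)

Orthogonality check:
  u_2 · u_1 = 0 (should be 0)
  u_3 · u_1 = 0 (should be 0)
  u_3 · u_2 = 0 (should be 0)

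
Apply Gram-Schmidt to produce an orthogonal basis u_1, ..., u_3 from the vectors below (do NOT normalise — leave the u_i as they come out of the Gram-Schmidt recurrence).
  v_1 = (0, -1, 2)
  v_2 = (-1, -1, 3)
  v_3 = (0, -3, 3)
Orthogonal basis:
  u_1 = (0, -1, 2)
  u_2 = (-1, 2/5, 1/5)
  u_3 = (-1/2, -1, -1/2)

Apply the Gram-Schmidt recurrence
  u_1 = v_1
  u_i = v_i − Σ_{j<i} ((v_i · u_j) / (u_j · u_j)) · u_j.

Step by step this gives:
  u_1 = (0, -1, 2)
  u_2 = (-1, 2/5, 1/5)
  u_3 = (-1/2, -1, -1/2)

Orthogonality check:
  u_2 · u_1 = 0 (should be 0)
  u_3 · u_1 = 0 (should be 0)
  u_3 · u_2 = 0 (should be 0)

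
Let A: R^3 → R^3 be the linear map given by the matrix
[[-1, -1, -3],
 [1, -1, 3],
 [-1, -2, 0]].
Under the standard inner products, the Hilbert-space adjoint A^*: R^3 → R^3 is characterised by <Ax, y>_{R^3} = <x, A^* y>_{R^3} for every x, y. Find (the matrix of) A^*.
A^* = A^T =
[[-1, 1, -1],
 [-1, -1, -2],
 [-3, 3, 0]]

For real matrices with standard dot products, the defining identity <Ax, y> = <x, A^* y> gives (Ax)^T y = x^T (A^*) y, i.e. x^T A^T y = x^T (A^*) y. Since this holds for all x, y, we must have A^* = A^T. Therefore
A^* =
[[-1, 1, -1],
 [-1, -1, -2],
 [-3, 3, 0]].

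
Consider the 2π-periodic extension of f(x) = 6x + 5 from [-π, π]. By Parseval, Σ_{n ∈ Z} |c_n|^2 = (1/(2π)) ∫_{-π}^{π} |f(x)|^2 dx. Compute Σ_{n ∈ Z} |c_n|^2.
Σ |c_n|^2 = 12π^2 + 25

Expand and integrate term by term over [-π, π]:
  ∫ (6x)^2 dx = 36·(2π^3/3); ∫ 2·6·(5)·x dx = 0 (odd integrand); ∫ 5^2 dx = 25·2π.
So (1/(2π)) ∫_{-π}^{π} (6x + 5)^2 dx = 36π^2/3 + 25 = 12π^2 + 25.
Parseval ⇒ Σ |c_n|^2 = 12π^2 + 25.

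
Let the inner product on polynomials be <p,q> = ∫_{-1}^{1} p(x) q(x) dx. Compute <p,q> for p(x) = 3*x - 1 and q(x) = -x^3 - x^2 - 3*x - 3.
<p,q> = -8/15

Expand the product: p(x)·q(x) = -3*x^4 - 2*x^3 - 8*x^2 - 6*x + 3.
∫_{-1}^{1} of each monomial x^k gives [2/(k+1) if k even, 0 if k odd]. Integrating term-by-term (or equivalently evaluating the antiderivative F(x) = -3*x^5/5 - x^4/2 - 8*x^3/3 - 3*x^2 + 3*x at the endpoints):
  F(1) − F(−1) = -113/30 − (-97/30) = -8/15.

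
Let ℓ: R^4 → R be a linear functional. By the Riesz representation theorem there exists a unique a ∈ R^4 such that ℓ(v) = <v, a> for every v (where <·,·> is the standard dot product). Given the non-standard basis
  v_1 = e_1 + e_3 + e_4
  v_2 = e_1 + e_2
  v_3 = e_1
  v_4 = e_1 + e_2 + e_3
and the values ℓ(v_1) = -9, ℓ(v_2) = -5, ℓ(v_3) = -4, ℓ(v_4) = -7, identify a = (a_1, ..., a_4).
a = (-4, -1, -2, -3)

Write a = (a_1, ..., a_4) in the standard basis. For each basis vector v_i, ℓ(v_i) = <v_i, a> is a linear equation in the a_j's. Collect the n equations into a matrix system V a = ℓ, where row i of V is v_i (expressed in the standard basis). Since V is invertible (lower-triangular with 1s on the diagonal, up to permutation), solve by back-substitution:
  V =
[[1, 0, 1, 1],
 [1, 1, 0, 0],
 [1, 0, 0, 0],
 [1, 1, 1, 0]]
  V a = (-9, -5, -4, -7)
Solving gives a = (-4, -1, -2, -3).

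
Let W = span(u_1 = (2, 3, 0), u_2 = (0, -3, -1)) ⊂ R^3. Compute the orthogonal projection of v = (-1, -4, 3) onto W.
proj_W(v) = (-118/49, -150/49, 9/49)

Set up U = [u_1 | ... | u_2] ∈ R^(3×2). The projector onto W = col(U) is P = U (U^T U)^(-1) U^T.
Compute U^T U =
  [13, -9]
  [-9, 10],
and U^T v = (-14, 9).
Solve U^T U · c = U^T v for the coefficients: c = (-59/49, -9/49). The projection is proj_W(v) = U c.
Check: (v - proj_W(v)) · u_1 = 0  (should be 0).
Check: (v - proj_W(v)) · u_2 = 0  (should be 0).
Result: proj_W(v) = (-118/49, -150/49, 9/49).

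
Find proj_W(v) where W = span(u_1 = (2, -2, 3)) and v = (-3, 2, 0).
proj_W(v) = (-20/17, 20/17, -30/17)

Set up U = [u_1 | ... | u_1] ∈ R^(3×1). The projector onto W = col(U) is P = U (U^T U)^(-1) U^T.
Compute U^T U =
  [17],
and U^T v = (-10).
Solve U^T U · c = U^T v for the coefficients: c = (-10/17). The projection is proj_W(v) = U c.
Check: (v - proj_W(v)) · u_1 = 0  (should be 0).
Result: proj_W(v) = (-20/17, 20/17, -30/17).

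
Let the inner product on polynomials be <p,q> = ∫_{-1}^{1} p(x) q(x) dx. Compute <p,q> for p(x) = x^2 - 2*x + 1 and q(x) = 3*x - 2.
<p,q> = -28/3

Expand the product: p(x)·q(x) = 3*x^3 - 8*x^2 + 7*x - 2.
∫_{-1}^{1} of each monomial x^k gives [2/(k+1) if k even, 0 if k odd]. Integrating term-by-term (or equivalently evaluating the antiderivative F(x) = 3*x^4/4 - 8*x^3/3 + 7*x^2/2 - 2*x at the endpoints):
  F(1) − F(−1) = -5/12 − (107/12) = -28/3.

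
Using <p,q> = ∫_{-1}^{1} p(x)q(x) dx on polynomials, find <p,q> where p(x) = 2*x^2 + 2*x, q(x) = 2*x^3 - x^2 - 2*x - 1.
<p,q> = -16/5

Expand the product: p(x)·q(x) = 4*x^5 + 2*x^4 - 6*x^3 - 6*x^2 - 2*x.
∫_{-1}^{1} of each monomial x^k gives [2/(k+1) if k even, 0 if k odd]. Integrating term-by-term (or equivalently evaluating the antiderivative F(x) = 2*x^6/3 + 2*x^5/5 - 3*x^4/2 - 2*x^3 - x^2 at the endpoints):
  F(1) − F(−1) = -103/30 − (-7/30) = -16/5.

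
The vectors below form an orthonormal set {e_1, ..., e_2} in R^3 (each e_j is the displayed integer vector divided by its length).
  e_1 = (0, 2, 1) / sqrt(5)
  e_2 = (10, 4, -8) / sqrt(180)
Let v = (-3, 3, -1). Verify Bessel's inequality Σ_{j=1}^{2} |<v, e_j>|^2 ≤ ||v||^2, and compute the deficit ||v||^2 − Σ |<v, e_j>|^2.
Σ |<v, e_j>|^2 = 50/9; ||v||^2 = 19; deficit = 121/9

Write each e_j = u_j / sqrt(<u_j, u_j>) where u_j is the displayed integer vector. Then <v, e_j> = <v, u_j> / sqrt(<u_j, u_j>), so |<v, e_j>|^2 = <v, u_j>^2 / <u_j, u_j>.
Coefficients: <v, e_1> = 5/sqrt(5), <v, e_2> = -10/sqrt(180).
Square and sum: Σ |<v, e_j>|^2 = 50/9.
Compute ||v||^2 = v·v = 19.
Deficit = 19 − 50/9 = 121/9 ≥ 0, confirming Bessel's inequality. (The deficit equals ||v − Σ <v,e_j> e_j||^2, the squared distance from v to span{e_j}.)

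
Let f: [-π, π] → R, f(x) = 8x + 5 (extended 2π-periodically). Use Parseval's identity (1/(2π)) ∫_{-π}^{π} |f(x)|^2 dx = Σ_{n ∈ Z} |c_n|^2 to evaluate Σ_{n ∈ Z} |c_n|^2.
Σ |c_n|^2 = 64π^2/3 + 25

Expand and integrate term by term over [-π, π]:
  ∫ (8x)^2 dx = 64·(2π^3/3); ∫ 2·8·(5)·x dx = 0 (odd integrand); ∫ 5^2 dx = 25·2π.
So (1/(2π)) ∫_{-π}^{π} (8x + 5)^2 dx = 64π^2/3 + 25 = 64π^2/3 + 25.
Parseval ⇒ Σ |c_n|^2 = 64π^2/3 + 25.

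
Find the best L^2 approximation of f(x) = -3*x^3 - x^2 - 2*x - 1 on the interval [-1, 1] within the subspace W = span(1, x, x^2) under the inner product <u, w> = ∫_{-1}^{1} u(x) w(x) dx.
g(x) = -x^2 - 19*x/5 - 1

The best approximation g ∈ W is the orthogonal projection of f onto W. Writing g = a_0 + a_1 x + a_2 x^2, the coefficients solve the normal equations G · a = b where
  G_{ij} = <φ_i, φ_j> and b_i = <f, φ_i>, with φ_0 = 1, φ_1 = x, φ_2 = x^2.
G =
  [2, 0, 2/3]
  [0, 2/3, 0]
  [2/3, 0, 2/5],
b = (-8/3, -38/15, -16/15).
Solving gives a_0 = -1, a_1 = -19/5, a_2 = -1, so
  g(x) = -x^2 - 19*x/5 - 1.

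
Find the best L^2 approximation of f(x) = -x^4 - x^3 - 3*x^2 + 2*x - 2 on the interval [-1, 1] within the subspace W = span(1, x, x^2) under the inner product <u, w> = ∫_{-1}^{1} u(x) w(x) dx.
g(x) = -27*x^2/7 + 7*x/5 - 67/35

The best approximation g ∈ W is the orthogonal projection of f onto W. Writing g = a_0 + a_1 x + a_2 x^2, the coefficients solve the normal equations G · a = b where
  G_{ij} = <φ_i, φ_j> and b_i = <f, φ_i>, with φ_0 = 1, φ_1 = x, φ_2 = x^2.
G =
  [2, 0, 2/3]
  [0, 2/3, 0]
  [2/3, 0, 2/5],
b = (-32/5, 14/15, -296/105).
Solving gives a_0 = -67/35, a_1 = 7/5, a_2 = -27/7, so
  g(x) = -27*x^2/7 + 7*x/5 - 67/35.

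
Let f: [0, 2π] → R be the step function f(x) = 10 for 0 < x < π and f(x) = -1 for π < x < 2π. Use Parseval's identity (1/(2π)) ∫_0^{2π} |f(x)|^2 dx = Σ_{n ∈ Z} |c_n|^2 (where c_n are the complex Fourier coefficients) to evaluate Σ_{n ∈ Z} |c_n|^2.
Σ |c_n|^2 = 101/2

Parseval equates the L^2 energy of f (normalised by 1/(2π)) with the ℓ^2 sum of its Fourier coefficients: (1/(2π)) ∫_0^{2π} |f|^2 = Σ |c_n|^2.
Compute the left side: (1/(2π)) [∫_0^π 10^2 dx + ∫_π^{2π} (-1)^2 dx] = (1/(2π)) · (100π + 1π) = (100 + 1)/2 = 101/2.
So Σ_{n ∈ Z} |c_n|^2 = 101/2.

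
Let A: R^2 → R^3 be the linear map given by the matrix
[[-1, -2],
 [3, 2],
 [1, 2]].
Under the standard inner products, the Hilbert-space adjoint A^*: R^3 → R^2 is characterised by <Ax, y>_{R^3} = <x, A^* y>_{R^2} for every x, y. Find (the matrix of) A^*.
A^* = A^T =
[[-1, 3, 1],
 [-2, 2, 2]]

For real matrices with standard dot products, the defining identity <Ax, y> = <x, A^* y> gives (Ax)^T y = x^T (A^*) y, i.e. x^T A^T y = x^T (A^*) y. Since this holds for all x, y, we must have A^* = A^T. Therefore
A^* =
[[-1, 3, 1],
 [-2, 2, 2]].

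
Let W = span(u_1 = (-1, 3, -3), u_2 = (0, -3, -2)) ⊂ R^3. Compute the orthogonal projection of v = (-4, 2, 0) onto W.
proj_W(v) = (-8/17, 42/17, -12/17)

Set up U = [u_1 | ... | u_2] ∈ R^(3×2). The projector onto W = col(U) is P = U (U^T U)^(-1) U^T.
Compute U^T U =
  [19, -3]
  [-3, 13],
and U^T v = (10, -6).
Solve U^T U · c = U^T v for the coefficients: c = (8/17, -6/17). The projection is proj_W(v) = U c.
Check: (v - proj_W(v)) · u_1 = 0  (should be 0).
Check: (v - proj_W(v)) · u_2 = 0  (should be 0).
Result: proj_W(v) = (-8/17, 42/17, -12/17).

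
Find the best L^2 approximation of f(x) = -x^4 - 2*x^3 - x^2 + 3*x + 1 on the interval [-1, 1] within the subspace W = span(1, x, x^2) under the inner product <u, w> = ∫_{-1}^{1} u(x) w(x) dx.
g(x) = -13*x^2/7 + 9*x/5 + 38/35

The best approximation g ∈ W is the orthogonal projection of f onto W. Writing g = a_0 + a_1 x + a_2 x^2, the coefficients solve the normal equations G · a = b where
  G_{ij} = <φ_i, φ_j> and b_i = <f, φ_i>, with φ_0 = 1, φ_1 = x, φ_2 = x^2.
G =
  [2, 0, 2/3]
  [0, 2/3, 0]
  [2/3, 0, 2/5],
b = (14/15, 6/5, -2/105).
Solving gives a_0 = 38/35, a_1 = 9/5, a_2 = -13/7, so
  g(x) = -13*x^2/7 + 9*x/5 + 38/35.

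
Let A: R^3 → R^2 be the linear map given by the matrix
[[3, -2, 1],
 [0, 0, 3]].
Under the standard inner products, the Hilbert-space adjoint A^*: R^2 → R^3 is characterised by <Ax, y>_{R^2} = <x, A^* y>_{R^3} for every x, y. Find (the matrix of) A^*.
A^* = A^T =
[[3, 0],
 [-2, 0],
 [1, 3]]

For real matrices with standard dot products, the defining identity <Ax, y> = <x, A^* y> gives (Ax)^T y = x^T (A^*) y, i.e. x^T A^T y = x^T (A^*) y. Since this holds for all x, y, we must have A^* = A^T. Therefore
A^* =
[[3, 0],
 [-2, 0],
 [1, 3]].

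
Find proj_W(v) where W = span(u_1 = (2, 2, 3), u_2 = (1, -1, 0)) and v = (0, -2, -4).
proj_W(v) = (-15/17, -49/17, -48/17)

Set up U = [u_1 | ... | u_2] ∈ R^(3×2). The projector onto W = col(U) is P = U (U^T U)^(-1) U^T.
Compute U^T U =
  [17, 0]
  [0, 2],
and U^T v = (-16, 2).
Solve U^T U · c = U^T v for the coefficients: c = (-16/17, 1). The projection is proj_W(v) = U c.
Check: (v - proj_W(v)) · u_1 = 0  (should be 0).
Check: (v - proj_W(v)) · u_2 = 0  (should be 0).
Result: proj_W(v) = (-15/17, -49/17, -48/17).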